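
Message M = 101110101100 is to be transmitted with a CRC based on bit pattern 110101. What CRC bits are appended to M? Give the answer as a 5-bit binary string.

Append 5 zeros: 10111010110000000. Divide by 110101 (XOR where the leading bit is 1):
  pos 0: 101110 XOR 110101 = 011011
  pos 1: 110111 XOR 110101 = 000010
  pos 5: 100110 XOR 110101 = 010011
  pos 6: 100110 XOR 110101 = 010011
  pos 7: 100110 XOR 110101 = 010011
  pos 8: 100110 XOR 110101 = 010011
  pos 9: 100110 XOR 110101 = 010011
  pos 10: 100110 XOR 110101 = 010011
  pos 11: 100110 XOR 110101 = 010011
Remainder (last 5 bits) = 10011. This is the CRC / FCS.

10011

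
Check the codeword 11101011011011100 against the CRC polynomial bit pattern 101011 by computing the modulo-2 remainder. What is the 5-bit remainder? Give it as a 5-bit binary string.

Modulo-2 division of 11101011011011100 by 101011:
  pos 0: 111010 XOR 101011 = 010001
  pos 1: 100011 XOR 101011 = 001000
  pos 3: 100010 XOR 101011 = 001001
  pos 5: 100111 XOR 101011 = 001100
  pos 7: 110001 XOR 101011 = 011010
  pos 8: 110101 XOR 101011 = 011110
  pos 9: 111101 XOR 101011 = 010110
  pos 10: 101100 XOR 101011 = 000111
Remainder = 01110 (nonzero — an error is detected).

01110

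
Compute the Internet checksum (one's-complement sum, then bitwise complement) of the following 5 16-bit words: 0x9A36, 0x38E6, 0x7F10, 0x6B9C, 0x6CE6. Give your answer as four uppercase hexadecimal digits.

D54F

One's-complement addition (fold any carry out of bit 15 back into bit 0):
  0x9A36 + 0x38E6 = 0x0D31C
  0xD31C + 0x7F10 = 0x1522C → wrap carry → 0x522D
  0x522D + 0x6B9C = 0x0BDC9
  0xBDC9 + 0x6CE6 = 0x12AAF → wrap carry → 0x2AB0
One's-complement sum = 0x2AB0.
Checksum = ~0x2AB0 & 0xFFFF = 0xD54F.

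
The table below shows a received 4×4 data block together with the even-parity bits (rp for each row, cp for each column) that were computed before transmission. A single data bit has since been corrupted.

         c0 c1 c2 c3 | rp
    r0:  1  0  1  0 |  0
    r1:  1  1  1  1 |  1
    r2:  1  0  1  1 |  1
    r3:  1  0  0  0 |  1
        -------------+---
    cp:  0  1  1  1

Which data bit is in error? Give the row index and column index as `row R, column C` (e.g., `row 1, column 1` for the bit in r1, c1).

Recompute each row's even parity and compare to rp:
  r0: data parity 0, sent rp 0 → ok
  r1: data parity 0, sent rp 1 → mismatch
  r2: data parity 1, sent rp 1 → ok
  r3: data parity 1, sent rp 1 → ok
Recompute each column's even parity and compare to cp:
  c0: data parity 0, sent cp 0 → ok
  c1: data parity 1, sent cp 1 → ok
  c2: data parity 1, sent cp 1 → ok
  c3: data parity 0, sent cp 1 → mismatch
Exactly one row (r1) and one column (c3) fail → the flipped bit is at their intersection.

row 1, column 3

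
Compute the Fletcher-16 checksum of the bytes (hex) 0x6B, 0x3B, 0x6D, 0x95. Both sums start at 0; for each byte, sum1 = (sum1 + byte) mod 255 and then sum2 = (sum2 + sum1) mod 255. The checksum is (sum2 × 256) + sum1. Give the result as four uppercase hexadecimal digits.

CFA9

Running sums (mod 255):
  after byte 0 (0x6B): sum1=107, sum2=107
  after byte 1 (0x3B): sum1=166, sum2=18
  after byte 2 (0x6D): sum1=20, sum2=38
  after byte 3 (0x95): sum1=169, sum2=207
Checksum = sum2·256 + sum1 = 207·256 + 169 = 53161 = 0xCFA9.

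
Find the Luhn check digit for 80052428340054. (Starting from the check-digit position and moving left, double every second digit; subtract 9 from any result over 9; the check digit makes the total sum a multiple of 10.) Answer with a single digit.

8

Partial digits right→left: 4 5 0 0 4 3 8 2 4 2 5 0 0 8
Double every second digit counting from the check-digit position (so the 1st, 3rd, 5th, ... of the partial from the right).
  doubled (with −9 where >9): 8 0 8 7 8 1 0 → sum 32
  kept as-is: 5 0 3 2 2 0 8 → sum 20
Total = 32 + 20 = 52.
Check digit = (10 − (52 mod 10)) mod 10 = 8.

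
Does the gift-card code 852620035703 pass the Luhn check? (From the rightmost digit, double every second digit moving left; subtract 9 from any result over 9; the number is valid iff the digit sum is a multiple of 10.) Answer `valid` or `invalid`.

valid

From the right, keep odd positions and double even positions (subtract 9 from any doubled value over 9):
  doubled (positions 2,4,...): 0 1 0 4 4 7 → sum 16
  kept (positions 1,3,...): 3 7 3 0 6 5 → sum 24
Total = 40.
40 mod 10 = 0, so the number is valid.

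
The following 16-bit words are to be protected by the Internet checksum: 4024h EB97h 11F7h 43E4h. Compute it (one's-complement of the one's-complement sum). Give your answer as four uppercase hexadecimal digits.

One's-complement addition (fold any carry out of bit 15 back into bit 0):
  0x4024 + 0xEB97 = 0x12BBB → wrap carry → 0x2BBC
  0x2BBC + 0x11F7 = 0x03DB3
  0x3DB3 + 0x43E4 = 0x08197
One's-complement sum = 0x8197.
Checksum = ~0x8197 & 0xFFFF = 0x7E68.

7E68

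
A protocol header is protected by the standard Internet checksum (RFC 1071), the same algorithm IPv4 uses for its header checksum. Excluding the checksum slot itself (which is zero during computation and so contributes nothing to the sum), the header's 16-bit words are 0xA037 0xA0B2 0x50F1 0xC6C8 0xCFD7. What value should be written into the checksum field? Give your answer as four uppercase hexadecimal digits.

One's-complement addition (fold any carry out of bit 15 back into bit 0):
  0xA037 + 0xA0B2 = 0x140E9 → wrap carry → 0x40EA
  0x40EA + 0x50F1 = 0x091DB
  0x91DB + 0xC6C8 = 0x158A3 → wrap carry → 0x58A4
  0x58A4 + 0xCFD7 = 0x1287B → wrap carry → 0x287C
One's-complement sum = 0x287C.
Checksum = ~0x287C & 0xFFFF = 0xD783.

D783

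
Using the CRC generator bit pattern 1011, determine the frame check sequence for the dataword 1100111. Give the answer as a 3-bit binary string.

Append 3 zeros: 1100111000. Divide by 1011 (XOR where the leading bit is 1):
  pos 0: 1100 XOR 1011 = 0111
  pos 1: 1111 XOR 1011 = 0100
  pos 2: 1001 XOR 1011 = 0010
  pos 4: 1010 XOR 1011 = 0001
Remainder (last 3 bits) = 100. This is the CRC / FCS.

100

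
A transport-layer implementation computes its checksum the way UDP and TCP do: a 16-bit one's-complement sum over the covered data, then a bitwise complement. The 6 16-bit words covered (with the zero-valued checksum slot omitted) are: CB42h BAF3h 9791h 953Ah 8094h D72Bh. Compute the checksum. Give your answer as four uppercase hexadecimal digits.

F53C

One's-complement addition (fold any carry out of bit 15 back into bit 0):
  0xCB42 + 0xBAF3 = 0x18635 → wrap carry → 0x8636
  0x8636 + 0x9791 = 0x11DC7 → wrap carry → 0x1DC8
  0x1DC8 + 0x953A = 0x0B302
  0xB302 + 0x8094 = 0x13396 → wrap carry → 0x3397
  0x3397 + 0xD72B = 0x10AC2 → wrap carry → 0x0AC3
One's-complement sum = 0x0AC3.
Checksum = ~0x0AC3 & 0xFFFF = 0xF53C.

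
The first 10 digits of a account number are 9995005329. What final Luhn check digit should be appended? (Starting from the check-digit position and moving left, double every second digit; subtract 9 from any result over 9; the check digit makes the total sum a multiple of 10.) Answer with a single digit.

0

Partial digits right→left: 9 2 3 5 0 0 5 9 9 9
Double every second digit counting from the check-digit position (so the 1st, 3rd, 5th, ... of the partial from the right).
  doubled (with −9 where >9): 9 6 0 1 9 → sum 25
  kept as-is: 2 5 0 9 9 → sum 25
Total = 25 + 25 = 50.
Check digit = (10 − (50 mod 10)) mod 10 = 0.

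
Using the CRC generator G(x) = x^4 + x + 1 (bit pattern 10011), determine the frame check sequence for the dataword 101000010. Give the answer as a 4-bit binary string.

1110

Append 4 zeros: 1010000100000. Divide by 10011 (XOR where the leading bit is 1):
  pos 0: 10100 XOR 10011 = 00111
  pos 2: 11100 XOR 10011 = 01111
  pos 3: 11111 XOR 10011 = 01100
  pos 4: 11000 XOR 10011 = 01011
  pos 5: 10110 XOR 10011 = 00101
  pos 7: 10100 XOR 10011 = 00111
Remainder (last 4 bits) = 1110. This is the CRC / FCS.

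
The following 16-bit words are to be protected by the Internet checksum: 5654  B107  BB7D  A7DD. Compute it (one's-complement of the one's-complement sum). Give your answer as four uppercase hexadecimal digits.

9548

One's-complement addition (fold any carry out of bit 15 back into bit 0):
  0x5654 + 0xB107 = 0x1075B → wrap carry → 0x075C
  0x075C + 0xBB7D = 0x0C2D9
  0xC2D9 + 0xA7DD = 0x16AB6 → wrap carry → 0x6AB7
One's-complement sum = 0x6AB7.
Checksum = ~0x6AB7 & 0xFFFF = 0x9548.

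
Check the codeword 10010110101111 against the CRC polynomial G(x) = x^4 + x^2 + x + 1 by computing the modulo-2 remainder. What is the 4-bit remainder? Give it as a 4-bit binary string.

0001

Modulo-2 division of 10010110101111 by 10111:
  pos 0: 10010 XOR 10111 = 00101
  pos 2: 10111 XOR 10111 = 00000
  pos 8: 10111 XOR 10111 = 00000
Remainder = 0001 (nonzero — an error is detected).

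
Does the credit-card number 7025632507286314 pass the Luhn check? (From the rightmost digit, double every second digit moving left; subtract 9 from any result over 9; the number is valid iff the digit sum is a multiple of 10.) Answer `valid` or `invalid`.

valid

From the right, keep odd positions and double even positions (subtract 9 from any doubled value over 9):
  doubled (positions 2,4,...): 2 3 4 0 4 3 4 5 → sum 25
  kept (positions 1,3,...): 4 3 8 7 5 3 5 0 → sum 35
Total = 60.
60 mod 10 = 0, so the number is valid.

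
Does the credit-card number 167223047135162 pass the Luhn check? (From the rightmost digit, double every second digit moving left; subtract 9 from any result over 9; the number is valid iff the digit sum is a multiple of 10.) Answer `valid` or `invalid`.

valid

From the right, keep odd positions and double even positions (subtract 9 from any doubled value over 9):
  doubled (positions 2,4,...): 3 1 2 8 6 4 3 → sum 27
  kept (positions 1,3,...): 2 1 3 7 0 2 7 1 → sum 23
Total = 50.
50 mod 10 = 0, so the number is valid.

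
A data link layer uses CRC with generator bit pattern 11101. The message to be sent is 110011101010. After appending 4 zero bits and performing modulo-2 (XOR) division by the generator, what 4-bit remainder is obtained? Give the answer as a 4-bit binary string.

Append 4 zeros: 1100111010100000. Divide by 11101 (XOR where the leading bit is 1):
  pos 0: 11001 XOR 11101 = 00100
  pos 2: 10011 XOR 11101 = 01110
  pos 3: 11100 XOR 11101 = 00001
  pos 7: 11010 XOR 11101 = 00111
  pos 9: 11100 XOR 11101 = 00001
Remainder (last 4 bits) = 0100. This is the CRC / FCS.

0100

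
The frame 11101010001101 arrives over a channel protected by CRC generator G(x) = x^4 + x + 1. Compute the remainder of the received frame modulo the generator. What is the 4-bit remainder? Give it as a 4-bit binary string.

0000

Modulo-2 division of 11101010001101 by 10011:
  pos 0: 11101 XOR 10011 = 01110
  pos 1: 11100 XOR 10011 = 01111
  pos 2: 11111 XOR 10011 = 01100
  pos 3: 11000 XOR 10011 = 01011
  pos 4: 10110 XOR 10011 = 00101
  pos 6: 10101 XOR 10011 = 00110
  pos 8: 11010 XOR 10011 = 01001
  pos 9: 10011 XOR 10011 = 00000
Remainder = 0000 (zero — the frame passes the CRC check).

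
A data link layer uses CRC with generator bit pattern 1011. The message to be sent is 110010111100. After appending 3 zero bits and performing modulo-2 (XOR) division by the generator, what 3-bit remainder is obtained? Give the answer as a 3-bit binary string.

Append 3 zeros: 110010111100000. Divide by 1011 (XOR where the leading bit is 1):
  pos 0: 1100 XOR 1011 = 0111
  pos 1: 1111 XOR 1011 = 0100
  pos 2: 1000 XOR 1011 = 0011
  pos 4: 1111 XOR 1011 = 0100
  pos 5: 1001 XOR 1011 = 0010
  pos 7: 1010 XOR 1011 = 0001
  pos 10: 1000 XOR 1011 = 0011
Remainder (last 3 bits) = 110. This is the CRC / FCS.

110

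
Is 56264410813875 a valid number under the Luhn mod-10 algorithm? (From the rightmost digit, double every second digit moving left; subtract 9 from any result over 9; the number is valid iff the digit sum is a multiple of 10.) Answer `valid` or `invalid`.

From the right, keep odd positions and double even positions (subtract 9 from any doubled value over 9):
  doubled (positions 2,4,...): 5 6 7 2 8 4 1 → sum 33
  kept (positions 1,3,...): 5 8 1 0 4 6 6 → sum 30
Total = 63.
63 mod 10 = 3, so the number is invalid.

invalid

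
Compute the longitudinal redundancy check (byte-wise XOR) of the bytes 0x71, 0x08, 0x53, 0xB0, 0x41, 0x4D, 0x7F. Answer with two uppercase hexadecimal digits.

XOR the bytes together:
  start with 0x71
  0x71 ⊕ 0x08 = 0x79
  0x79 ⊕ 0x53 = 0x2A
  0x2A ⊕ 0xB0 = 0x9A
  0x9A ⊕ 0x41 = 0xDB
  0xDB ⊕ 0x4D = 0x96
  0x96 ⊕ 0x7F = 0xE9

E9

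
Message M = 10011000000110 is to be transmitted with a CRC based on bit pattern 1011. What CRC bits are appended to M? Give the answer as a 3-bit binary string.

111

Append 3 zeros: 10011000000110000. Divide by 1011 (XOR where the leading bit is 1):
  pos 0: 1001 XOR 1011 = 0010
  pos 2: 1010 XOR 1011 = 0001
  pos 5: 1000 XOR 1011 = 0011
  pos 7: 1100 XOR 1011 = 0111
  pos 8: 1111 XOR 1011 = 0100
  pos 9: 1001 XOR 1011 = 0010
  pos 11: 1000 XOR 1011 = 0011
  pos 13: 1100 XOR 1011 = 0111
Remainder (last 3 bits) = 111. This is the CRC / FCS.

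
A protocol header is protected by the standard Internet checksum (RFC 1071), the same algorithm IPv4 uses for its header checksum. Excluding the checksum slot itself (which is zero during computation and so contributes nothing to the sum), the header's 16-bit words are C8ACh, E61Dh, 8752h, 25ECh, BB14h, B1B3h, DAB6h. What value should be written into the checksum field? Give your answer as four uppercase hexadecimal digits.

5C77

One's-complement addition (fold any carry out of bit 15 back into bit 0):
  0xC8AC + 0xE61D = 0x1AEC9 → wrap carry → 0xAECA
  0xAECA + 0x8752 = 0x1361C → wrap carry → 0x361D
  0x361D + 0x25EC = 0x05C09
  0x5C09 + 0xBB14 = 0x1171D → wrap carry → 0x171E
  0x171E + 0xB1B3 = 0x0C8D1
  0xC8D1 + 0xDAB6 = 0x1A387 → wrap carry → 0xA388
One's-complement sum = 0xA388.
Checksum = ~0xA388 & 0xFFFF = 0x5C77.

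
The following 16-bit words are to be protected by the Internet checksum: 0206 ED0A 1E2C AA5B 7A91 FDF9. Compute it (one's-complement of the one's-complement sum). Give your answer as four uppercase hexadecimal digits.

CFDB

One's-complement addition (fold any carry out of bit 15 back into bit 0):
  0x0206 + 0xED0A = 0x0EF10
  0xEF10 + 0x1E2C = 0x10D3C → wrap carry → 0x0D3D
  0x0D3D + 0xAA5B = 0x0B798
  0xB798 + 0x7A91 = 0x13229 → wrap carry → 0x322A
  0x322A + 0xFDF9 = 0x13023 → wrap carry → 0x3024
One's-complement sum = 0x3024.
Checksum = ~0x3024 & 0xFFFF = 0xCFDB.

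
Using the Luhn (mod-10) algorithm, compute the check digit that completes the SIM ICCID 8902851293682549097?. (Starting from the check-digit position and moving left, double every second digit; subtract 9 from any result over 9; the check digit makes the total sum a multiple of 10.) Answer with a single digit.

Partial digits right→left: 7 9 0 9 4 5 2 8 6 3 9 2 1 5 8 2 0 9 8
Double every second digit counting from the check-digit position (so the 1st, 3rd, 5th, ... of the partial from the right).
  doubled (with −9 where >9): 5 0 8 4 3 9 2 7 0 7 → sum 45
  kept as-is: 9 9 5 8 3 2 5 2 9 → sum 52
Total = 45 + 52 = 97.
Check digit = (10 − (97 mod 10)) mod 10 = 3.

3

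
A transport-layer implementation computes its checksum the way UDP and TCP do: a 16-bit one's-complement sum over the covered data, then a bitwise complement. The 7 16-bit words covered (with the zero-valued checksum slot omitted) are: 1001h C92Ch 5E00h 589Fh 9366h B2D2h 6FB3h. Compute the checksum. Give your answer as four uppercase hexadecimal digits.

BA45

One's-complement addition (fold any carry out of bit 15 back into bit 0):
  0x1001 + 0xC92C = 0x0D92D
  0xD92D + 0x5E00 = 0x1372D → wrap carry → 0x372E
  0x372E + 0x589F = 0x08FCD
  0x8FCD + 0x9366 = 0x12333 → wrap carry → 0x2334
  0x2334 + 0xB2D2 = 0x0D606
  0xD606 + 0x6FB3 = 0x145B9 → wrap carry → 0x45BA
One's-complement sum = 0x45BA.
Checksum = ~0x45BA & 0xFFFF = 0xBA45.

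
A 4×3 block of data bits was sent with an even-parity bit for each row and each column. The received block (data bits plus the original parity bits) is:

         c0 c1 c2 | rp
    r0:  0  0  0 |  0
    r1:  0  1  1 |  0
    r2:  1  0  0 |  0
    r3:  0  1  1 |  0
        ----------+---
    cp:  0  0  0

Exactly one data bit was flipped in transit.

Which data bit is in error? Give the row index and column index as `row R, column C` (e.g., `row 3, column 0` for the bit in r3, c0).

row 2, column 0

Recompute each row's even parity and compare to rp:
  r0: data parity 0, sent rp 0 → ok
  r1: data parity 0, sent rp 0 → ok
  r2: data parity 1, sent rp 0 → mismatch
  r3: data parity 0, sent rp 0 → ok
Recompute each column's even parity and compare to cp:
  c0: data parity 1, sent cp 0 → mismatch
  c1: data parity 0, sent cp 0 → ok
  c2: data parity 0, sent cp 0 → ok
Exactly one row (r2) and one column (c0) fail → the flipped bit is at their intersection.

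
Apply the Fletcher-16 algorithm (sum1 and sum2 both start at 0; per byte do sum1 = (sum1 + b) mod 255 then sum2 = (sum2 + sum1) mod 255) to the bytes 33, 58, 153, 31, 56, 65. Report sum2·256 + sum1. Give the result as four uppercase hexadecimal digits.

5F8D

Running sums (mod 255):
  after byte 0 (33): sum1=33, sum2=33
  after byte 1 (58): sum1=91, sum2=124
  after byte 2 (153): sum1=244, sum2=113
  after byte 3 (31): sum1=20, sum2=133
  after byte 4 (56): sum1=76, sum2=209
  after byte 5 (65): sum1=141, sum2=95
Checksum = sum2·256 + sum1 = 95·256 + 141 = 24461 = 0x5F8D.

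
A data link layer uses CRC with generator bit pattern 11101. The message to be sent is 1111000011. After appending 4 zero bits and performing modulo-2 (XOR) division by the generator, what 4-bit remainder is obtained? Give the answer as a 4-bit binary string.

0110

Append 4 zeros: 11110000110000. Divide by 11101 (XOR where the leading bit is 1):
  pos 0: 11110 XOR 11101 = 00011
  pos 3: 11000 XOR 11101 = 00101
  pos 5: 10111 XOR 11101 = 01010
  pos 6: 10100 XOR 11101 = 01001
  pos 7: 10010 XOR 11101 = 01111
  pos 8: 11110 XOR 11101 = 00011
Remainder (last 4 bits) = 0110. This is the CRC / FCS.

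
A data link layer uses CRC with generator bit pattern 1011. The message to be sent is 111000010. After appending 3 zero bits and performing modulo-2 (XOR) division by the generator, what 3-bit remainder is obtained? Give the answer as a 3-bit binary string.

Append 3 zeros: 111000010000. Divide by 1011 (XOR where the leading bit is 1):
  pos 0: 1110 XOR 1011 = 0101
  pos 1: 1010 XOR 1011 = 0001
  pos 4: 1001 XOR 1011 = 0010
  pos 6: 1000 XOR 1011 = 0011
  pos 8: 1100 XOR 1011 = 0111
Remainder (last 3 bits) = 111. This is the CRC / FCS.

111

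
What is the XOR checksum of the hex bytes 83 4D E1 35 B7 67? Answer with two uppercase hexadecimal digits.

CA

XOR the bytes together:
  start with 0x83
  0x83 ⊕ 0x4D = 0xCE
  0xCE ⊕ 0xE1 = 0x2F
  0x2F ⊕ 0x35 = 0x1A
  0x1A ⊕ 0xB7 = 0xAD
  0xAD ⊕ 0x67 = 0xCA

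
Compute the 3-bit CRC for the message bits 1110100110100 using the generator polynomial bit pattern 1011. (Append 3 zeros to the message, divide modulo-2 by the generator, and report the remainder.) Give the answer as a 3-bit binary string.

Append 3 zeros: 1110100110100000. Divide by 1011 (XOR where the leading bit is 1):
  pos 0: 1110 XOR 1011 = 0101
  pos 1: 1011 XOR 1011 = 0000
  pos 7: 1101 XOR 1011 = 0110
  pos 8: 1100 XOR 1011 = 0111
  pos 9: 1110 XOR 1011 = 0101
  pos 10: 1010 XOR 1011 = 0001
Remainder (last 3 bits) = 100. This is the CRC / FCS.

100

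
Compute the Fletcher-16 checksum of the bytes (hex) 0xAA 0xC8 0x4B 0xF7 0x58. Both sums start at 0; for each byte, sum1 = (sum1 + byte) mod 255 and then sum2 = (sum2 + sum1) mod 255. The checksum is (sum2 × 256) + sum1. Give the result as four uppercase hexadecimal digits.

A20F

Running sums (mod 255):
  after byte 0 (0xAA): sum1=170, sum2=170
  after byte 1 (0xC8): sum1=115, sum2=30
  after byte 2 (0x4B): sum1=190, sum2=220
  after byte 3 (0xF7): sum1=182, sum2=147
  after byte 4 (0x58): sum1=15, sum2=162
Checksum = sum2·256 + sum1 = 162·256 + 15 = 41487 = 0xA20F.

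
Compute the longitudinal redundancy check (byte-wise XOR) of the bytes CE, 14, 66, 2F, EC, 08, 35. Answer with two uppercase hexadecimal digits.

XOR the bytes together:
  start with 0xCE
  0xCE ⊕ 0x14 = 0xDA
  0xDA ⊕ 0x66 = 0xBC
  0xBC ⊕ 0x2F = 0x93
  0x93 ⊕ 0xEC = 0x7F
  0x7F ⊕ 0x08 = 0x77
  0x77 ⊕ 0x35 = 0x42

42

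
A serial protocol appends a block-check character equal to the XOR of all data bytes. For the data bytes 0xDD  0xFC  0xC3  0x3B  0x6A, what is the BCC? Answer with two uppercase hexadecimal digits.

XOR the bytes together:
  start with 0xDD
  0xDD ⊕ 0xFC = 0x21
  0x21 ⊕ 0xC3 = 0xE2
  0xE2 ⊕ 0x3B = 0xD9
  0xD9 ⊕ 0x6A = 0xB3

B3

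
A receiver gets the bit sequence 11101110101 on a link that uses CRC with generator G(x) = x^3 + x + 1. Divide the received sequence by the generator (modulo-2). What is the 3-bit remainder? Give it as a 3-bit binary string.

Modulo-2 division of 11101110101 by 1011:
  pos 0: 1110 XOR 1011 = 0101
  pos 1: 1011 XOR 1011 = 0000
  pos 5: 1101 XOR 1011 = 0110
  pos 6: 1100 XOR 1011 = 0111
  pos 7: 1111 XOR 1011 = 0100
Remainder = 100 (nonzero — an error is detected).

100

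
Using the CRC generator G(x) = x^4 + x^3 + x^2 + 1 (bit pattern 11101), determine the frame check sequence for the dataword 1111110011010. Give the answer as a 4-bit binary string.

Append 4 zeros: 11111100110100000. Divide by 11101 (XOR where the leading bit is 1):
  pos 0: 11111 XOR 11101 = 00010
  pos 3: 10100 XOR 11101 = 01001
  pos 4: 10011 XOR 11101 = 01110
  pos 5: 11101 XOR 11101 = 00000
  pos 11: 10000 XOR 11101 = 01101
  pos 12: 11010 XOR 11101 = 00111
Remainder (last 4 bits) = 0111. This is the CRC / FCS.

0111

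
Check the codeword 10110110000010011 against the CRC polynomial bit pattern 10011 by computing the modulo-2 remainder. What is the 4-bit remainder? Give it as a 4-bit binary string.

Modulo-2 division of 10110110000010011 by 10011:
  pos 0: 10110 XOR 10011 = 00101
  pos 2: 10111 XOR 10011 = 00100
  pos 4: 10000 XOR 10011 = 00011
  pos 7: 11000 XOR 10011 = 01011
  pos 8: 10111 XOR 10011 = 00100
  pos 10: 10000 XOR 10011 = 00011
Remainder = 1111 (nonzero — an error is detected).

1111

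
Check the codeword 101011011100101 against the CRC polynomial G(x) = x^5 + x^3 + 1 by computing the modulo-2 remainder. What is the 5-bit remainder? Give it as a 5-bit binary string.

Modulo-2 division of 101011011100101 by 101001:
  pos 0: 101011 XOR 101001 = 000010
  pos 4: 100111 XOR 101001 = 001110
  pos 6: 111000 XOR 101001 = 010001
  pos 7: 100011 XOR 101001 = 001010
  pos 9: 101001 XOR 101001 = 000000
Remainder = 00000 (zero — the frame passes the CRC check).

00000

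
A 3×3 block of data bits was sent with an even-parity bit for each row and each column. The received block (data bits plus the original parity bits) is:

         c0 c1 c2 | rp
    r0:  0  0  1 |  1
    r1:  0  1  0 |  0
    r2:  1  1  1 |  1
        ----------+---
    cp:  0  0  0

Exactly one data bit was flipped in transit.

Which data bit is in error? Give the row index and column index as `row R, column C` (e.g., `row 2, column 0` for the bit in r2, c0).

Recompute each row's even parity and compare to rp:
  r0: data parity 1, sent rp 1 → ok
  r1: data parity 1, sent rp 0 → mismatch
  r2: data parity 1, sent rp 1 → ok
Recompute each column's even parity and compare to cp:
  c0: data parity 1, sent cp 0 → mismatch
  c1: data parity 0, sent cp 0 → ok
  c2: data parity 0, sent cp 0 → ok
Exactly one row (r1) and one column (c0) fail → the flipped bit is at their intersection.

row 1, column 0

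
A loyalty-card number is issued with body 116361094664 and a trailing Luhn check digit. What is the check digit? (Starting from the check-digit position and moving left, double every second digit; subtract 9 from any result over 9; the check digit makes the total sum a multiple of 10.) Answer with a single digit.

7

Partial digits right→left: 4 6 6 4 9 0 1 6 3 6 1 1
Double every second digit counting from the check-digit position (so the 1st, 3rd, 5th, ... of the partial from the right).
  doubled (with −9 where >9): 8 3 9 2 6 2 → sum 30
  kept as-is: 6 4 0 6 6 1 → sum 23
Total = 30 + 23 = 53.
Check digit = (10 − (53 mod 10)) mod 10 = 7.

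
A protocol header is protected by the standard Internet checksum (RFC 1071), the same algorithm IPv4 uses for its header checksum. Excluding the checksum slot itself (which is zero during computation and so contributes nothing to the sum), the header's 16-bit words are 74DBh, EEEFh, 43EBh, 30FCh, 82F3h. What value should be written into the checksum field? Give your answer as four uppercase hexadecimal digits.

A459

One's-complement addition (fold any carry out of bit 15 back into bit 0):
  0x74DB + 0xEEEF = 0x163CA → wrap carry → 0x63CB
  0x63CB + 0x43EB = 0x0A7B6
  0xA7B6 + 0x30FC = 0x0D8B2
  0xD8B2 + 0x82F3 = 0x15BA5 → wrap carry → 0x5BA6
One's-complement sum = 0x5BA6.
Checksum = ~0x5BA6 & 0xFFFF = 0xA459.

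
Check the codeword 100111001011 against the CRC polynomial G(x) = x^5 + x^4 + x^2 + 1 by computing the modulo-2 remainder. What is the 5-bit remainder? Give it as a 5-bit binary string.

Modulo-2 division of 100111001011 by 110101:
  pos 0: 100111 XOR 110101 = 010010
  pos 1: 100100 XOR 110101 = 010001
  pos 2: 100010 XOR 110101 = 010111
  pos 3: 101111 XOR 110101 = 011010
  pos 4: 110100 XOR 110101 = 000001
Remainder = 00111 (nonzero — an error is detected).

00111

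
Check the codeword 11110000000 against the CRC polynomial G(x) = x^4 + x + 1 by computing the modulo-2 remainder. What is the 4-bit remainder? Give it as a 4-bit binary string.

Modulo-2 division of 11110000000 by 10011:
  pos 0: 11110 XOR 10011 = 01101
  pos 1: 11010 XOR 10011 = 01001
  pos 2: 10010 XOR 10011 = 00001
  pos 6: 10000 XOR 10011 = 00011
Remainder = 0011 (nonzero — an error is detected).

0011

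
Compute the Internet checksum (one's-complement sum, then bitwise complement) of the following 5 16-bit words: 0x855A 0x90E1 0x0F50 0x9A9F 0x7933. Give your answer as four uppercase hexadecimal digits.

One's-complement addition (fold any carry out of bit 15 back into bit 0):
  0x855A + 0x90E1 = 0x1163B → wrap carry → 0x163C
  0x163C + 0x0F50 = 0x0258C
  0x258C + 0x9A9F = 0x0C02B
  0xC02B + 0x7933 = 0x1395E → wrap carry → 0x395F
One's-complement sum = 0x395F.
Checksum = ~0x395F & 0xFFFF = 0xC6A0.

C6A0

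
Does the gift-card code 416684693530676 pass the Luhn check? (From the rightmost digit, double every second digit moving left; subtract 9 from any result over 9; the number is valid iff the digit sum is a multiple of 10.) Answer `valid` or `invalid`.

valid

From the right, keep odd positions and double even positions (subtract 9 from any doubled value over 9):
  doubled (positions 2,4,...): 5 0 1 9 8 3 2 → sum 28
  kept (positions 1,3,...): 6 6 3 3 6 8 6 4 → sum 42
Total = 70.
70 mod 10 = 0, so the number is valid.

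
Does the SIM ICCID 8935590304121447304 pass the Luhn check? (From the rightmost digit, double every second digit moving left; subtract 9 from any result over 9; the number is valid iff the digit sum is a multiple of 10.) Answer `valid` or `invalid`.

From the right, keep odd positions and double even positions (subtract 9 from any doubled value over 9):
  doubled (positions 2,4,...): 0 5 8 4 8 6 9 1 9 → sum 50
  kept (positions 1,3,...): 4 3 4 1 1 0 0 5 3 8 → sum 29
Total = 79.
79 mod 10 = 9, so the number is invalid.

invalid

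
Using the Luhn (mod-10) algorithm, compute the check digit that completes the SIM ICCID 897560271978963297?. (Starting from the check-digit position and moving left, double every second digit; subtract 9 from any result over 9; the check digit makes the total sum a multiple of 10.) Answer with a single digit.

5

Partial digits right→left: 7 9 2 3 6 9 8 7 9 1 7 2 0 6 5 7 9 8
Double every second digit counting from the check-digit position (so the 1st, 3rd, 5th, ... of the partial from the right).
  doubled (with −9 where >9): 5 4 3 7 9 5 0 1 9 → sum 43
  kept as-is: 9 3 9 7 1 2 6 7 8 → sum 52
Total = 43 + 52 = 95.
Check digit = (10 − (95 mod 10)) mod 10 = 5.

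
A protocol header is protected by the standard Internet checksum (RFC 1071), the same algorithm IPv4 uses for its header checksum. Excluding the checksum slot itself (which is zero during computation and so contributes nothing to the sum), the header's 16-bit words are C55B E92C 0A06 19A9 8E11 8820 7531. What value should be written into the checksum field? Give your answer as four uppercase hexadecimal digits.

One's-complement addition (fold any carry out of bit 15 back into bit 0):
  0xC55B + 0xE92C = 0x1AE87 → wrap carry → 0xAE88
  0xAE88 + 0x0A06 = 0x0B88E
  0xB88E + 0x19A9 = 0x0D237
  0xD237 + 0x8E11 = 0x16048 → wrap carry → 0x6049
  0x6049 + 0x8820 = 0x0E869
  0xE869 + 0x7531 = 0x15D9A → wrap carry → 0x5D9B
One's-complement sum = 0x5D9B.
Checksum = ~0x5D9B & 0xFFFF = 0xA264.

A264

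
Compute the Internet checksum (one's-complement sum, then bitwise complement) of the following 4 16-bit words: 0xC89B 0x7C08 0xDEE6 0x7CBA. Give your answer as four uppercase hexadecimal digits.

One's-complement addition (fold any carry out of bit 15 back into bit 0):
  0xC89B + 0x7C08 = 0x144A3 → wrap carry → 0x44A4
  0x44A4 + 0xDEE6 = 0x1238A → wrap carry → 0x238B
  0x238B + 0x7CBA = 0x0A045
One's-complement sum = 0xA045.
Checksum = ~0xA045 & 0xFFFF = 0x5FBA.

5FBA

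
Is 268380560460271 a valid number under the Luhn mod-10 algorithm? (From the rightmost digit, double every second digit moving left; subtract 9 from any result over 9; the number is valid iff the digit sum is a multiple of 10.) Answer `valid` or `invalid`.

From the right, keep odd positions and double even positions (subtract 9 from any doubled value over 9):
  doubled (positions 2,4,...): 5 0 8 3 0 6 3 → sum 25
  kept (positions 1,3,...): 1 2 6 0 5 8 8 2 → sum 32
Total = 57.
57 mod 10 = 7, so the number is invalid.

invalid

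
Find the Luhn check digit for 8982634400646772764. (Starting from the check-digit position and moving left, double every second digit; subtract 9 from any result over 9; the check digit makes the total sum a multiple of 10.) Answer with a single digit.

Partial digits right→left: 4 6 7 2 7 7 6 4 6 0 0 4 4 3 6 2 8 9 8
Double every second digit counting from the check-digit position (so the 1st, 3rd, 5th, ... of the partial from the right).
  doubled (with −9 where >9): 8 5 5 3 3 0 8 3 7 7 → sum 49
  kept as-is: 6 2 7 4 0 4 3 2 9 → sum 37
Total = 49 + 37 = 86.
Check digit = (10 − (86 mod 10)) mod 10 = 4.

4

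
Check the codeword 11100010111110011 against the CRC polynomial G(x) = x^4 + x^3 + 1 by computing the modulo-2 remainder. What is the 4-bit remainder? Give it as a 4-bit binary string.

Modulo-2 division of 11100010111110011 by 11001:
  pos 0: 11100 XOR 11001 = 00101
  pos 2: 10101 XOR 11001 = 01100
  pos 3: 11000 XOR 11001 = 00001
  pos 7: 11111 XOR 11001 = 00110
  pos 9: 11010 XOR 11001 = 00011
  pos 12: 11011 XOR 11001 = 00010
Remainder = 0010 (nonzero — an error is detected).

0010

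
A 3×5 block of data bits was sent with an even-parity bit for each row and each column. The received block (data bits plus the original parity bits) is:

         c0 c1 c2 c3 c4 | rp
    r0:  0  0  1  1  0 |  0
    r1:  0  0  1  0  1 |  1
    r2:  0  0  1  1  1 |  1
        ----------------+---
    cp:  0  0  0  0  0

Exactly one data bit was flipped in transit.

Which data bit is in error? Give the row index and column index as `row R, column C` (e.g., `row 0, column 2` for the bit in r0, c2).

row 1, column 2

Recompute each row's even parity and compare to rp:
  r0: data parity 0, sent rp 0 → ok
  r1: data parity 0, sent rp 1 → mismatch
  r2: data parity 1, sent rp 1 → ok
Recompute each column's even parity and compare to cp:
  c0: data parity 0, sent cp 0 → ok
  c1: data parity 0, sent cp 0 → ok
  c2: data parity 1, sent cp 0 → mismatch
  c3: data parity 0, sent cp 0 → ok
  c4: data parity 0, sent cp 0 → ok
Exactly one row (r1) and one column (c2) fail → the flipped bit is at their intersection.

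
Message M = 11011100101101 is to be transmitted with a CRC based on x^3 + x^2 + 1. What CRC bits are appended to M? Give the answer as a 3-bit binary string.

Append 3 zeros: 11011100101101000. Divide by 1101 (XOR where the leading bit is 1):
  pos 0: 1101 XOR 1101 = 0000
  pos 4: 1100 XOR 1101 = 0001
  pos 7: 1101 XOR 1101 = 0000
  pos 11: 1010 XOR 1101 = 0111
  pos 12: 1110 XOR 1101 = 0011
Remainder (last 3 bits) = 110. This is the CRC / FCS.

110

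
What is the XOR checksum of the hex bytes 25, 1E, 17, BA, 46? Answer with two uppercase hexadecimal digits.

D0

XOR the bytes together:
  start with 0x25
  0x25 ⊕ 0x1E = 0x3B
  0x3B ⊕ 0x17 = 0x2C
  0x2C ⊕ 0xBA = 0x96
  0x96 ⊕ 0x46 = 0xD0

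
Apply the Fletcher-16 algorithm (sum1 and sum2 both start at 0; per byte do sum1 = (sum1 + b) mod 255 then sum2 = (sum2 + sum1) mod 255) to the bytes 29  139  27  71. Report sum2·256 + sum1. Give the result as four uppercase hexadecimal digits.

Running sums (mod 255):
  after byte 0 (29): sum1=29, sum2=29
  after byte 1 (139): sum1=168, sum2=197
  after byte 2 (27): sum1=195, sum2=137
  after byte 3 (71): sum1=11, sum2=148
Checksum = sum2·256 + sum1 = 148·256 + 11 = 37899 = 0x940B.

940B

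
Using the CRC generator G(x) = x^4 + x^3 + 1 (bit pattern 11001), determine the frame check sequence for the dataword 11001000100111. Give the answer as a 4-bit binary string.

Append 4 zeros: 110010001001110000. Divide by 11001 (XOR where the leading bit is 1):
  pos 0: 11001 XOR 11001 = 00000
  pos 8: 10011 XOR 11001 = 01010
  pos 9: 10101 XOR 11001 = 01100
  pos 10: 11000 XOR 11001 = 00001
Remainder (last 4 bits) = 1000. This is the CRC / FCS.

1000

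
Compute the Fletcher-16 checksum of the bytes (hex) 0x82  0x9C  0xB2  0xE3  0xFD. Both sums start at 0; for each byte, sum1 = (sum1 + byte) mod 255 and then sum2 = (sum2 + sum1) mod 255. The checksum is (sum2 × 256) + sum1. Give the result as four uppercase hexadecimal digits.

DCB3

Running sums (mod 255):
  after byte 0 (0x82): sum1=130, sum2=130
  after byte 1 (0x9C): sum1=31, sum2=161
  after byte 2 (0xB2): sum1=209, sum2=115
  after byte 3 (0xE3): sum1=181, sum2=41
  after byte 4 (0xFD): sum1=179, sum2=220
Checksum = sum2·256 + sum1 = 220·256 + 179 = 56499 = 0xDCB3.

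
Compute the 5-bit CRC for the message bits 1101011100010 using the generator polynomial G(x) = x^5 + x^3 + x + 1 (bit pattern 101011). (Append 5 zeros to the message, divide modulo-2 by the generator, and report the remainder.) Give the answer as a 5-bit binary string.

00001

Append 5 zeros: 110101110001000000. Divide by 101011 (XOR where the leading bit is 1):
  pos 0: 110101 XOR 101011 = 011110
  pos 1: 111101 XOR 101011 = 010110
  pos 2: 101101 XOR 101011 = 000110
  pos 5: 110000 XOR 101011 = 011011
  pos 6: 110111 XOR 101011 = 011100
  pos 7: 111000 XOR 101011 = 010011
  pos 8: 100110 XOR 101011 = 001101
  pos 10: 110100 XOR 101011 = 011111
  pos 11: 111110 XOR 101011 = 010101
  pos 12: 101010 XOR 101011 = 000001
Remainder (last 5 bits) = 00001. This is the CRC / FCS.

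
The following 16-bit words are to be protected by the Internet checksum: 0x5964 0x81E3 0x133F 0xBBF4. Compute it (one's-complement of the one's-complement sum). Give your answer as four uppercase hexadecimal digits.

One's-complement addition (fold any carry out of bit 15 back into bit 0):
  0x5964 + 0x81E3 = 0x0DB47
  0xDB47 + 0x133F = 0x0EE86
  0xEE86 + 0xBBF4 = 0x1AA7A → wrap carry → 0xAA7B
One's-complement sum = 0xAA7B.
Checksum = ~0xAA7B & 0xFFFF = 0x5584.

5584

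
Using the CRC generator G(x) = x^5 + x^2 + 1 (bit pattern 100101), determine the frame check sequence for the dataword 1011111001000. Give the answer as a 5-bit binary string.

Append 5 zeros: 101111100100000000. Divide by 100101 (XOR where the leading bit is 1):
  pos 0: 101111 XOR 100101 = 001010
  pos 2: 101010 XOR 100101 = 001111
  pos 4: 111101 XOR 100101 = 011000
  pos 5: 110000 XOR 100101 = 010101
  pos 6: 101010 XOR 100101 = 001111
  pos 8: 111100 XOR 100101 = 011001
  pos 9: 110010 XOR 100101 = 010111
  pos 10: 101110 XOR 100101 = 001011
  pos 12: 101100 XOR 100101 = 001001
Remainder (last 5 bits) = 01001. This is the CRC / FCS.

01001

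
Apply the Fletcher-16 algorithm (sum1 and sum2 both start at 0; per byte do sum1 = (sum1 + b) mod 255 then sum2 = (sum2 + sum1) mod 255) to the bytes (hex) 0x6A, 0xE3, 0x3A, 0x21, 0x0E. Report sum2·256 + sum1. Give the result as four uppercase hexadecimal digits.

Running sums (mod 255):
  after byte 0 (0x6A): sum1=106, sum2=106
  after byte 1 (0xE3): sum1=78, sum2=184
  after byte 2 (0x3A): sum1=136, sum2=65
  after byte 3 (0x21): sum1=169, sum2=234
  after byte 4 (0x0E): sum1=183, sum2=162
Checksum = sum2·256 + sum1 = 162·256 + 183 = 41655 = 0xA2B7.

A2B7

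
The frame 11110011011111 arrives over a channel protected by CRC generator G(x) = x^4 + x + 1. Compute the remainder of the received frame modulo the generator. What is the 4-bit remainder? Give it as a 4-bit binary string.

Modulo-2 division of 11110011011111 by 10011:
  pos 0: 11110 XOR 10011 = 01101
  pos 1: 11010 XOR 10011 = 01001
  pos 2: 10011 XOR 10011 = 00000
  pos 7: 10111 XOR 10011 = 00100
  pos 9: 10011 XOR 10011 = 00000
Remainder = 0000 (zero — the frame passes the CRC check).

0000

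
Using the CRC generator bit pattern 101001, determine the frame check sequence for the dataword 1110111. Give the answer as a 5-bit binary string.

Append 5 zeros: 111011100000. Divide by 101001 (XOR where the leading bit is 1):
  pos 0: 111011 XOR 101001 = 010010
  pos 1: 100101 XOR 101001 = 001100
  pos 3: 110000 XOR 101001 = 011001
  pos 4: 110010 XOR 101001 = 011011
  pos 5: 110110 XOR 101001 = 011111
  pos 6: 111110 XOR 101001 = 010111
Remainder (last 5 bits) = 10111. This is the CRC / FCS.

10111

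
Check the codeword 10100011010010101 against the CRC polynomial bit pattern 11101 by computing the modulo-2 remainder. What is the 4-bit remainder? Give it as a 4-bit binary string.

0000

Modulo-2 division of 10100011010010101 by 11101:
  pos 0: 10100 XOR 11101 = 01001
  pos 1: 10010 XOR 11101 = 01111
  pos 2: 11111 XOR 11101 = 00010
  pos 5: 10101 XOR 11101 = 01000
  pos 6: 10000 XOR 11101 = 01101
  pos 7: 11010 XOR 11101 = 00111
  pos 9: 11110 XOR 11101 = 00011
  pos 12: 11101 XOR 11101 = 00000
Remainder = 0000 (zero — the frame passes the CRC check).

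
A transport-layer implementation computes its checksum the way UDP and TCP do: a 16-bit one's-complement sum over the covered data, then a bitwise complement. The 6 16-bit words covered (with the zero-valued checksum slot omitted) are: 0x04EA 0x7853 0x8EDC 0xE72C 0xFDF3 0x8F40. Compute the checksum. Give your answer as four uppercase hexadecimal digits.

One's-complement addition (fold any carry out of bit 15 back into bit 0):
  0x04EA + 0x7853 = 0x07D3D
  0x7D3D + 0x8EDC = 0x10C19 → wrap carry → 0x0C1A
  0x0C1A + 0xE72C = 0x0F346
  0xF346 + 0xFDF3 = 0x1F139 → wrap carry → 0xF13A
  0xF13A + 0x8F40 = 0x1807A → wrap carry → 0x807B
One's-complement sum = 0x807B.
Checksum = ~0x807B & 0xFFFF = 0x7F84.

7F84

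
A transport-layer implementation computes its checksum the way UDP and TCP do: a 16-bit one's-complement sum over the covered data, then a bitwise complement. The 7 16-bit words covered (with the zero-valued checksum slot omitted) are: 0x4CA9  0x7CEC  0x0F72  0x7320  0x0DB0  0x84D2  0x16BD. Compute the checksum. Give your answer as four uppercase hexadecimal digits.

0A98

One's-complement addition (fold any carry out of bit 15 back into bit 0):
  0x4CA9 + 0x7CEC = 0x0C995
  0xC995 + 0x0F72 = 0x0D907
  0xD907 + 0x7320 = 0x14C27 → wrap carry → 0x4C28
  0x4C28 + 0x0DB0 = 0x059D8
  0x59D8 + 0x84D2 = 0x0DEAA
  0xDEAA + 0x16BD = 0x0F567
One's-complement sum = 0xF567.
Checksum = ~0xF567 & 0xFFFF = 0x0A98.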